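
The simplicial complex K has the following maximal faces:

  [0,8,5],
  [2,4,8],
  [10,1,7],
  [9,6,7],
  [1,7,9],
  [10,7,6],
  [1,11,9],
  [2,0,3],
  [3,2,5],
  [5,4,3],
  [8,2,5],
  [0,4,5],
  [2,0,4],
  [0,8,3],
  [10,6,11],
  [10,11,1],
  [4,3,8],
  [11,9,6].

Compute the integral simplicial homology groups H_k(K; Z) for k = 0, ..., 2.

We work with the vertex ordering 0 < 1 < 2 < 3 < 4 < 5 < 6 < 7 < 8 < 9 < 10 < 11. The simplices of K, each written with vertices in increasing order, are:

  0-simplices (12): [0], [1], [2], [3], [4], [5], [6], [7], [8], [9], [10], [11]
  1-simplices (27): (27 of them)
  2-simplices (18): (18 of them)

Hence C_0 ≅ Z^12, C_1 ≅ Z^27, C_2 ≅ Z^18.

Boundary ∂_1: C_1 → C_0 maps an edge to its endpoints' difference, ∂[p,q] = q − p.
The 12×27 boundary matrix has rank 10 and Smith normal form diag(1,1,1,1,1,1,1,1,1,1).

Boundary ∂_2: C_2 → C_1 acts by ∂[p,q,r] = [q,r] − [p,r] + [p,q]. For instance
  ∂[1,10,11] = [10,11] − [1,11] + [1,10],
  ∂[6,7,10] = [7,10] − [6,10] + [6,7].
The 27×18 boundary matrix has rank 17 and Smith normal form diag(1,1,1,1,1,1,1,1,1,1,1,1,1,1,1,1,2).

Computing H_k = (kernel of ∂_k) / (image of ∂_{k+1}):

  H_0: rank C_0 − rank ∂_1 = 12 − 10 = 2, and the invariant factors of ∂_1 are all 1, so H_0 = Z^2.
  H_1: rank ker ∂_1 − rank ∂_2 = (27 − 10) − 17 = 0, and ∂_2 has invariant factor 2 > 1, so H_1 = Z_2.
  H_2: rank ker ∂_2 − rank ∂_3 = (18 − 17) − 0 = 1, and there is no ∂_3, so H_2 = Z.

(K is a triangulation of the disjoint union of the real projective plane RP^2 and the 2-sphere S^2.)

H_0 ≅ Z^2,  H_1 ≅ Z_2,  H_2 ≅ Z.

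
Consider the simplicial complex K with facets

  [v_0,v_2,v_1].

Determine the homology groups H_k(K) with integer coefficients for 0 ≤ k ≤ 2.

Fix the vertex order v_0 < v_1 < v_2 and write every simplex with vertices in increasing order. Then dim K = 2 and the simplices of K are:

  0-simplices (3): [v_0], [v_1], [v_2]
  1-simplices (3): [v_0,v_1], [v_0,v_2], [v_1,v_2]
  2-simplices (1): [v_0,v_1,v_2]

Hence C_0 ≅ Z^3, C_1 ≅ Z^3, C_2 ≅ Z^1.

The boundary map ∂_1: C_1 → C_0 maps an edge to its endpoints' difference, ∂[p,q] = q − p.
This gives a 3×3 integer matrix of rank 2; reducing to Smith normal form yields diagonal entries (1,1).

Boundary ∂_2: C_2 → C_1 sends each 2-simplex [p,q,r] to [q,r] − [p,r] + [p,q]. For instance
  ∂[v_0,v_1,v_2] = [v_1,v_2] − [v_0,v_2] + [v_0,v_1].
The 3×1 boundary matrix has rank 1 and Smith normal form diag(1).

Reading off H_k = ker ∂_k / im ∂_{k+1}:

  H_0: rank C_0 − rank ∂_1 = 3 − 2 = 1, and the invariant factors of ∂_1 are all 1, so H_0 ≅ Z.
  H_1: rank ker ∂_1 − rank ∂_2 = (3 − 2) − 1 = 0, and the invariant factors of ∂_2 are all 1, so H_1 ≅ 0.
  H_2: rank ker ∂_2 − rank ∂_3 = (1 − 1) − 0 = 0, and there is no ∂_3, so H_2 ≅ 0.

As a check, the Euler characteristic is 3 − 3 + 1 = 1, which agrees with 1 − 0 + 0 = 1.
(K is a triangulation of the 2-simplex.)

H_0 = Z,  H_1 = 0,  H_2 = 0.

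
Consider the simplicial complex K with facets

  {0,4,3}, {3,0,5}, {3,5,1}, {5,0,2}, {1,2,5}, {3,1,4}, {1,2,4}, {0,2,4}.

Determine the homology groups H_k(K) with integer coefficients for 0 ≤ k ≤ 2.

H_0 ≅ Z,  H_1 = 0,  H_2 ≅ Z.

Fix the vertex order 0 < 1 < 2 < 3 < 4 < 5 and write every simplex with vertices in increasing order. Then dim K = 2 and the simplices of K are:

  0-simplices (6): [0], [1], [2], [3], [4], [5]
  1-simplices (12): [0,2], [0,3], [0,4], [0,5], [1,2], [1,3], [1,4], [1,5], [2,4], [2,5], [3,4], [3,5]
  2-simplices (8): [0,2,4], [0,2,5], [0,3,4], [0,3,5], [1,2,4], [1,2,5], [1,3,4], [1,3,5]

Hence C_0 ≅ Z^6, C_1 ≅ Z^12, C_2 ≅ Z^8.

Boundary ∂_1: C_1 → C_0 is given by ∂[p,q] = [q] − [p]. For instance
  ∂[1,2] = [2] − [1].
The 6×12 boundary matrix has rank 5 and Smith normal form diag(1,1,1,1,1).

∂_2: C_2 → C_1 acts by ∂[p,q,r] = [q,r] − [p,r] + [p,q]. For instance
  ∂[0,3,5] = [3,5] − [0,5] + [0,3],
  ∂[0,2,4] = [2,4] − [0,4] + [0,2].
The resulting 12×8 matrix has rank 7, and its Smith normal form has invariant factors (1,1,1,1,1,1,1).

Computing H_k = (kernel of ∂_k) / (image of ∂_{k+1}):

  H_0: rank C_0 − rank ∂_1 = 6 − 5 = 1, and the invariant factors of ∂_1 are all 1, so H_0 ≅ Z.
  H_1: rank ker ∂_1 − rank ∂_2 = (12 − 5) − 7 = 0, and the invariant factors of ∂_2 are all 1, so H_1 ≅ 0.
  H_2: rank ker ∂_2 − rank ∂_3 = (8 − 7) − 0 = 1, and there is no ∂_3, so H_2 ≅ Z.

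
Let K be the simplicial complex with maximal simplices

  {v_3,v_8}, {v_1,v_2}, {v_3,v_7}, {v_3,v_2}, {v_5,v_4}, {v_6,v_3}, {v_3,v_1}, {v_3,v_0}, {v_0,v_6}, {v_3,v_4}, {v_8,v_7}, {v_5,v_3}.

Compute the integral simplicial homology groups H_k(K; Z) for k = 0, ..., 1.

Take the total order v_0 < v_1 < v_2 < v_3 < v_4 < v_5 < v_6 < v_7 < v_8 on the vertex set. Then K (dimension 1) consists of the simplices:

  0-simplices (9): [v_0], [v_1], [v_2], [v_3], [v_4], [v_5], [v_6], [v_7], [v_8]
  1-simplices (12): [v_0,v_3], [v_0,v_6], [v_1,v_2], [v_1,v_3], [v_2,v_3], [v_3,v_4], [v_3,v_5], [v_3,v_6], [v_3,v_7], [v_3,v_8], [v_4,v_5], [v_7,v_8]

Hence C_0 ≅ Z^9, C_1 ≅ Z^12.

Boundary ∂_1: C_1 → C_0 sends each edge [p,q] (with p < q) to q − p.
This gives a 9×12 integer matrix of rank 8; reducing to Smith normal form yields diagonal entries (1,1,1,1,1,1,1,1).

From H_k ≅ ker(∂_k) / im(∂_{k+1}) we obtain:

  H_0: rank C_0 − rank ∂_1 = 9 − 8 = 1, and the invariant factors of ∂_1 are all 1, so H_0 = Z.
  H_1: rank ker ∂_1 − rank ∂_2 = (12 − 8) − 0 = 4, and there is no ∂_2, so H_1 = Z^4.

As a check, the Euler characteristic is 9 − 12 = -3, which agrees with 1 − 4 = -3.
(K is a triangulation of a wedge of 4 circles.)

H_0 ≅ Z,  H_1 ≅ Z^4.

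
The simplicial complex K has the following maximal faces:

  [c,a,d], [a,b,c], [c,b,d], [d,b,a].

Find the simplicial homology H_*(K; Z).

Fix the vertex order a < b < c < d and write every simplex with vertices in increasing order. Then dim K = 2 and the simplices of K are:

  0-simplices (4): a, b, c, d
  1-simplices (6): ab, ac, ad, bc, bd, cd
  2-simplices (4): abc, abd, acd, bcd

so the chain groups are C_0 ≅ Z^4, C_1 ≅ Z^6, C_2 ≅ Z^4.

The boundary map ∂_1: C_1 → C_0 sends each edge [p,q] (with p < q) to q − p.
As a 4×6 matrix over Z this has rank 3, with invariant factors (1,1,1).

∂_2: C_2 → C_1 maps a triangle to the signed sum of its edges. For instance
  ∂acd = cd − ad + ac,
  ∂abc = bc − ac + ab.
The resulting 6×4 matrix has rank 3, and its Smith normal form has invariant factors (1,1,1).

Now H_k = ker ∂_k / im ∂_{k+1}, so:

  H_0: rank C_0 − rank ∂_1 = 4 − 3 = 1, and the invariant factors of ∂_1 are all 1, so H_0 = Z.
  H_1: rank ker ∂_1 − rank ∂_2 = (6 − 3) − 3 = 0, and the invariant factors of ∂_2 are all 1, so H_1 = 0.
  H_2: rank ker ∂_2 − rank ∂_3 = (4 − 3) − 0 = 1, and there is no ∂_3, so H_2 = Z.

As a check, the Euler characteristic is 4 − 6 + 4 = 2, which agrees with 1 − 0 + 1 = 2.
(K is a triangulation of the 2-sphere S^2.)

H_0 ≅ Z,  H_1 = 0,  H_2 ≅ Z.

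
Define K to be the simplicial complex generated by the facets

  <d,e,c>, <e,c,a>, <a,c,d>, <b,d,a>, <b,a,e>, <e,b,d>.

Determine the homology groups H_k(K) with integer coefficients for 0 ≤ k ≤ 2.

H_0 ≅ Z,  H_1 = 0,  H_2 ≅ Z.

We work with the vertex ordering a < b < c < d < e. The simplices of K, each written with vertices in increasing order, are:

  0-simplices (5): a, b, c, d, e
  1-simplices (9): ab, ac, ad, ae, bd, be, cd, ce, de
  2-simplices (6): abd, abe, acd, ace, bde, cde

Hence C_0 ≅ Z^5, C_1 ≅ Z^9, C_2 ≅ Z^6.

∂_1: C_1 → C_0 maps an edge to its endpoints' difference, ∂[p,q] = q − p. For instance
  ∂be = e − b.
The resulting 5×9 matrix has rank 4, and its Smith normal form has invariant factors (1,1,1,1).

∂_2: C_2 → C_1 sends each 2-simplex [p,q,r] to [q,r] − [p,r] + [p,q]. For instance
  ∂abe = be − ae + ab,
  ∂abd = bd − ad + ab.
This gives a 9×6 integer matrix of rank 5; reducing to Smith normal form yields diagonal entries (1,1,1,1,1).

Reading off H_k = ker ∂_k / im ∂_{k+1}:

  H_0: rank C_0 − rank ∂_1 = 5 − 4 = 1, and the invariant factors of ∂_1 are all 1, so H_0 ≅ Z.
  H_1: rank ker ∂_1 − rank ∂_2 = (9 − 4) − 5 = 0, and the invariant factors of ∂_2 are all 1, so H_1 ≅ 0.
  H_2: rank ker ∂_2 − rank ∂_3 = (6 − 5) − 0 = 1, and there is no ∂_3, so H_2 ≅ Z.

As a check, the Euler characteristic is 5 − 9 + 6 = 2, which agrees with 1 − 0 + 1 = 2.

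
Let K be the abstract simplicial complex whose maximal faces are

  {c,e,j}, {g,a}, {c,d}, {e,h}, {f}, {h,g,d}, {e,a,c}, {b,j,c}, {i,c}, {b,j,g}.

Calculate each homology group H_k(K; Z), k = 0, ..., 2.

We work with the vertex ordering a < b < c < d < e < f < g < h < i < j. The simplices of K, each written with vertices in increasing order, are:

  0-simplices (10): a, b, c, d, e, f, g, h, i, j
  1-simplices (16): ac, ae, ag, bc, bg, bj, cd, ce, ci, cj, dg, dh, eh, ej, gh, gj
  2-simplices (5): ace, bcj, bgj, cej, dgh

Hence C_0 ≅ Z^10, C_1 ≅ Z^16, C_2 ≅ Z^5.

The boundary map ∂_1: C_1 → C_0 is given by ∂[p,q] = [q] − [p]. For instance
  ∂gj = j − g.
This gives a 10×16 integer matrix of rank 8; reducing to Smith normal form yields diagonal entries (1,1,1,1,1,1,1,1).

Boundary ∂_2: C_2 → C_1 acts by ∂[p,q,r] = [q,r] − [p,r] + [p,q]. For instance
  ∂cej = ej − cj + ce,
  ∂bgj = gj − bj + bg.
This gives a 16×5 integer matrix of rank 5; reducing to Smith normal form yields diagonal entries (1,1,1,1,1).

Computing H_k = (kernel of ∂_k) / (image of ∂_{k+1}):

  H_0: rank C_0 − rank ∂_1 = 10 − 8 = 2, and the invariant factors of ∂_1 are all 1, so H_0 ≅ Z^2.
  H_1: rank ker ∂_1 − rank ∂_2 = (16 − 8) − 5 = 3, and the invariant factors of ∂_2 are all 1, so H_1 ≅ Z^3.
  H_2: rank ker ∂_2 − rank ∂_3 = (5 − 5) − 0 = 0, and there is no ∂_3, so H_2 ≅ 0.

As a check, the Euler characteristic is 10 − 16 + 5 = -1, which agrees with 2 − 3 + 0 = -1.

H_0 = Z^2,  H_1 = Z^3,  H_2 = 0.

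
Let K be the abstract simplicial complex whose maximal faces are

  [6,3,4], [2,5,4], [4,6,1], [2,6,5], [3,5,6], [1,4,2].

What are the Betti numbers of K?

b_0 = 1, b_1 = 1, b_2 = 0.

Order the vertices as 1 < 2 < 3 < 4 < 5 < 6. Listing each simplex with vertices in this order, K has dimension 2 with simplices:

  0-simplices (6): [1], [2], [3], [4], [5], [6]
  1-simplices (12): [1,2], [1,4], [1,6], [2,4], [2,5], [2,6], [3,4], [3,5], [3,6], [4,5], [4,6], [5,6]
  2-simplices (6): [1,2,4], [1,4,6], [2,4,5], [2,5,6], [3,4,6], [3,5,6]

Hence C_0 ≅ Z^6, C_1 ≅ Z^12, C_2 ≅ Z^6.

The boundary map ∂_1: C_1 → C_0 is given by ∂[p,q] = [q] − [p]. For instance
  ∂[4,6] = [6] − [4].
This gives a 6×12 integer matrix of rank 5; reducing to Smith normal form yields diagonal entries (1,1,1,1,1).

The boundary map ∂_2: C_2 → C_1 sends each 2-simplex [p,q,r] to [q,r] − [p,r] + [p,q]. For instance
  ∂[2,5,6] = [5,6] − [2,6] + [2,5],
  ∂[3,4,6] = [4,6] − [3,6] + [3,4].
As a 12×6 matrix over Z this has rank 6, with invariant factors (1,1,1,1,1,1).

Reading off H_k = ker ∂_k / im ∂_{k+1}:

  H_0: rank C_0 − rank ∂_1 = 6 − 5 = 1, and the invariant factors of ∂_1 are all 1, so H_0 = Z.
  H_1: rank ker ∂_1 − rank ∂_2 = (12 − 5) − 6 = 1, and the invariant factors of ∂_2 are all 1, so H_1 = Z.
  H_2: rank ker ∂_2 − rank ∂_3 = (6 − 6) − 0 = 0, and there is no ∂_3, so H_2 = 0.

(K is a triangulation of the cylinder S^1 x I.)

Hence the Betti numbers are b_0 = 1, b_1 = 1, b_2 = 0.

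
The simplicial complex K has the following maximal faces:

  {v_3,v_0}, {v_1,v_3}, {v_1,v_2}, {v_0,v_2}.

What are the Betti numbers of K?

Order the vertices as v_0 < v_1 < v_2 < v_3. Listing each simplex with vertices in this order, K has dimension 1 with simplices:

  0-simplices (4): [v_0], [v_1], [v_2], [v_3]
  1-simplices (4): [v_0,v_2], [v_0,v_3], [v_1,v_2], [v_1,v_3]

giving chain groups C_0 ≅ Z^4, C_1 ≅ Z^4.

Boundary ∂_1: C_1 → C_0 is given by ∂[p,q] = [q] − [p]. For instance
  ∂[v_1,v_3] = [v_3] − [v_1].
This gives a 4×4 integer matrix of rank 3; reducing to Smith normal form yields diagonal entries (1,1,1).

From H_k ≅ ker(∂_k) / im(∂_{k+1}) we obtain:

  H_0: rank C_0 − rank ∂_1 = 4 − 3 = 1, and the invariant factors of ∂_1 are all 1, so H_0 = Z.
  H_1: rank ker ∂_1 − rank ∂_2 = (4 − 3) − 0 = 1, and there is no ∂_2, so H_1 = Z.

As a check, the Euler characteristic is 4 − 4 = 0, which agrees with 1 − 1 = 0.
(K is a triangulation of the circle S^1.)

Hence the Betti numbers are b_0 = 1, b_1 = 1.

b_0 = 1, b_1 = 1.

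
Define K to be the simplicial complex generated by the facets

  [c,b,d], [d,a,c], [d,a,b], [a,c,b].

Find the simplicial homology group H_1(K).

H_1 = 0.

Fix the vertex order a < b < c < d and write every simplex with vertices in increasing order. Then dim K = 2 and the simplices of K are:

  0-simplices (4): a, b, c, d
  1-simplices (6): ab, ac, ad, bc, bd, cd
  2-simplices (4): abc, abd, acd, bcd

Hence C_0 ≅ Z^4, C_1 ≅ Z^6, C_2 ≅ Z^4.

Boundary ∂_1: C_1 → C_0 maps an edge to its endpoints' difference, ∂[p,q] = q − p.
This gives a 4×6 integer matrix of rank 3; reducing to Smith normal form yields diagonal entries (1,1,1).

Boundary ∂_2: C_2 → C_1 sends each 2-simplex [p,q,r] to [q,r] − [p,r] + [p,q]. For instance
  ∂bcd = cd − bd + bc,
  ∂acd = cd − ad + ac.
The 6×4 boundary matrix has rank 3 and Smith normal form diag(1,1,1).

Reading off H_k = ker ∂_k / im ∂_{k+1}:

  H_1: rank ker ∂_1 − rank ∂_2 = (6 − 3) − 3 = 0, and the invariant factors of ∂_2 are all 1, so H_1 ≅ 0.

(K is a triangulation of the 2-sphere S^2.)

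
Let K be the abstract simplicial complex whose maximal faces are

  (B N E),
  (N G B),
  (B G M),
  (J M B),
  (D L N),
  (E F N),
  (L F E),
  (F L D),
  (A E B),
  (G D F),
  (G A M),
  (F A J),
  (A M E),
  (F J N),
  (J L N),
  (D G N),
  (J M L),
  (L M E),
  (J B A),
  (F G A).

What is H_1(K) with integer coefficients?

K has 10 vertices, 30 edges, 20 triangles.
rank ∂_1 = 9, rank ∂_2 = 20 ⇒ b_1 = 30 − 9 − 20 = 1; ∂_2 has invariant factor(s) [2] giving torsion. So H_1 ≅ Z ⊕ Z_2.

H_1 = Z ⊕ Z_2.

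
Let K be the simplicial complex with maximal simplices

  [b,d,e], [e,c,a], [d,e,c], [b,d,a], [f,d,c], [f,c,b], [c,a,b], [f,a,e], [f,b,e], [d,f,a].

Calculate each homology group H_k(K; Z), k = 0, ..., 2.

We work with the vertex ordering a < b < c < d < e < f. The simplices of K, each written with vertices in increasing order, are:

  0-simplices (6): a, b, c, d, e, f
  1-simplices (15): ab, ac, ad, ae, af, bc, bd, be, bf, cd, ce, cf, de, df, ef
  2-simplices (10): abc, abd, ace, adf, aef, bcf, bde, bef, cde, cdf

Hence C_0 ≅ Z^6, C_1 ≅ Z^15, C_2 ≅ Z^10.

Boundary ∂_1: C_1 → C_0 maps an edge to its endpoints' difference, ∂[p,q] = q − p. For instance
  ∂bf = f − b.
This gives a 6×15 integer matrix of rank 5; reducing to Smith normal form yields diagonal entries (1,1,1,1,1).

Boundary ∂_2: C_2 → C_1 maps a triangle to the signed sum of its edges. For instance
  ∂cdf = df − cf + cd,
  ∂abc = bc − ac + ab.
This gives a 15×10 integer matrix of rank 10; reducing to Smith normal form yields diagonal entries (1,1,1,1,1,1,1,1,1,2).

Reading off H_k = ker ∂_k / im ∂_{k+1}:

  H_0: rank C_0 − rank ∂_1 = 6 − 5 = 1, and the invariant factors of ∂_1 are all 1, so H_0 ≅ Z.
  H_1: rank ker ∂_1 − rank ∂_2 = (15 − 5) − 10 = 0, and ∂_2 has invariant factor 2 > 1, so H_1 ≅ Z/2.
  H_2: rank ker ∂_2 − rank ∂_3 = (10 − 10) − 0 = 0, and there is no ∂_3, so H_2 ≅ 0.

H_0 = Z,  H_1 = Z/2,  H_2 = 0.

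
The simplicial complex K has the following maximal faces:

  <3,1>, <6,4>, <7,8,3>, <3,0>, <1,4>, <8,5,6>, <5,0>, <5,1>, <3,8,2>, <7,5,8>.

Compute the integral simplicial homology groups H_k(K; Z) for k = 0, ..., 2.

H_0 = Z,  H_1 = Z^3,  H_2 = 0.

Fix the vertex order 0 < 1 < 2 < 3 < 4 < 5 < 6 < 7 < 8 and write every simplex with vertices in increasing order. Then dim K = 2 and the simplices of K are:

  0-simplices (9): [0], [1], [2], [3], [4], [5], [6], [7], [8]
  1-simplices (15): [0,3], [0,5], [1,3], [1,4], [1,5], [2,3], [2,8], [3,7], [3,8], [4,6], [5,6], [5,7], [5,8], [6,8], [7,8]
  2-simplices (4): [2,3,8], [3,7,8], [5,6,8], [5,7,8]

giving chain groups C_0 ≅ Z^9, C_1 ≅ Z^15, C_2 ≅ Z^4.

∂_1: C_1 → C_0 sends each edge [p,q] (with p < q) to q − p.
The resulting 9×15 matrix has rank 8, and its Smith normal form has invariant factors (1,1,1,1,1,1,1,1).

Boundary ∂_2: C_2 → C_1 maps a triangle to the signed sum of its edges. For instance
  ∂[3,7,8] = [7,8] − [3,8] + [3,7],
  ∂[5,6,8] = [6,8] − [5,8] + [5,6].
As a 15×4 matrix over Z this has rank 4, with invariant factors (1,1,1,1).

From H_k ≅ ker(∂_k) / im(∂_{k+1}) we obtain:

  H_0: rank C_0 − rank ∂_1 = 9 − 8 = 1, and the invariant factors of ∂_1 are all 1, so H_0 ≅ Z.
  H_1: rank ker ∂_1 − rank ∂_2 = (15 − 8) − 4 = 3, and the invariant factors of ∂_2 are all 1, so H_1 ≅ Z^3.
  H_2: rank ker ∂_2 − rank ∂_3 = (4 − 4) − 0 = 0, and there is no ∂_3, so H_2 ≅ 0.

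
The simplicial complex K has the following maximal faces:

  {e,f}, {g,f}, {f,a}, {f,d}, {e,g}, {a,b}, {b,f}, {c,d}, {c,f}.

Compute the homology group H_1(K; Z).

H_1 = Z^3.

Order the vertices as a < b < c < d < e < f < g. Listing each simplex with vertices in this order, K has dimension 1 with simplices:

  0-simplices (7): a, b, c, d, e, f, g
  1-simplices (9): ab, af, bf, cd, cf, df, ef, eg, fg

so the chain groups are C_0 ≅ Z^7, C_1 ≅ Z^9.

The boundary map ∂_1: C_1 → C_0 maps an edge to its endpoints' difference, ∂[p,q] = q − p. For instance
  ∂fg = g − f.
The 7×9 boundary matrix has rank 6 and Smith normal form diag(1,1,1,1,1,1).

Computing H_k = (kernel of ∂_k) / (image of ∂_{k+1}):

  H_1: rank ker ∂_1 − rank ∂_2 = (9 − 6) − 0 = 3, and there is no ∂_2, so H_1 ≅ Z^3.

(K is a triangulation of a wedge of 3 circles.)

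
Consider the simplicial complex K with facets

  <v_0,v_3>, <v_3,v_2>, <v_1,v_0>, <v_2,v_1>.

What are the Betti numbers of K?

b_0 = 1, b_1 = 1.

Take the total order v_0 < v_1 < v_2 < v_3 on the vertex set. Then K (dimension 1) consists of the simplices:

  0-simplices (4): [v_0], [v_1], [v_2], [v_3]
  1-simplices (4): [v_0,v_1], [v_0,v_3], [v_1,v_2], [v_2,v_3]

Hence C_0 ≅ Z^4, C_1 ≅ Z^4.

Boundary ∂_1: C_1 → C_0 maps an edge to its endpoints' difference, ∂[p,q] = q − p.
The resulting 4×4 matrix has rank 3, and its Smith normal form has invariant factors (1,1,1).

Now H_k = ker ∂_k / im ∂_{k+1}, so:

  H_0: rank C_0 − rank ∂_1 = 4 − 3 = 1, and the invariant factors of ∂_1 are all 1, so H_0 = Z.
  H_1: rank ker ∂_1 − rank ∂_2 = (4 − 3) − 0 = 1, and there is no ∂_2, so H_1 = Z.

Hence the Betti numbers are b_0 = 1, b_1 = 1.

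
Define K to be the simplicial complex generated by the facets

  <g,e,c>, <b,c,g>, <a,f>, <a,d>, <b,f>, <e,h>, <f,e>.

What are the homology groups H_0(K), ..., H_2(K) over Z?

H_0 ≅ Z,  H_1 ≅ Z,  H_2 = 0.

K has 8 vertices, 10 edges, 2 triangles.
rank ∂_0 = 0, rank ∂_1 = 7 ⇒ b_0 = 8 − 0 − 7 = 1; all invariant factors of ∂_1 are 1 so no torsion. So H_0 = Z.
rank ∂_1 = 7, rank ∂_2 = 2 ⇒ b_1 = 10 − 7 − 2 = 1; all invariant factors of ∂_2 are 1 so no torsion. So H_1 = Z.
rank ∂_2 = 2, rank ∂_3 = 0 ⇒ b_2 = 2 − 2 − 0 = 0. So H_2 = 0.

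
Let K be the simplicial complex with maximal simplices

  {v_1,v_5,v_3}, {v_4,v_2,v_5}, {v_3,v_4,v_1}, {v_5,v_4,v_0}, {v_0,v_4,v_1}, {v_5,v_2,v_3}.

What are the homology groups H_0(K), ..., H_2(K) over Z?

H_0 = Z,  H_1 = Z,  H_2 = 0.

Order the vertices as v_0 < v_1 < v_2 < v_3 < v_4 < v_5. Listing each simplex with vertices in this order, K has dimension 2 with simplices:

  0-simplices (6): [v_0], [v_1], [v_2], [v_3], [v_4], [v_5]
  1-simplices (12): [v_0,v_1], [v_0,v_4], [v_0,v_5], [v_1,v_3], [v_1,v_4], [v_1,v_5], [v_2,v_3], [v_2,v_4], [v_2,v_5], [v_3,v_4], [v_3,v_5], [v_4,v_5]
  2-simplices (6): [v_0,v_1,v_4], [v_0,v_4,v_5], [v_1,v_3,v_4], [v_1,v_3,v_5], [v_2,v_3,v_5], [v_2,v_4,v_5]

giving chain groups C_0 ≅ Z^6, C_1 ≅ Z^12, C_2 ≅ Z^6.

Boundary ∂_1: C_1 → C_0 sends each edge [p,q] (with p < q) to q − p.
The 6×12 boundary matrix has rank 5 and Smith normal form diag(1,1,1,1,1).

The boundary map ∂_2: C_2 → C_1 sends each 2-simplex [p,q,r] to [q,r] − [p,r] + [p,q]. For instance
  ∂[v_0,v_4,v_5] = [v_4,v_5] − [v_0,v_5] + [v_0,v_4],
  ∂[v_2,v_4,v_5] = [v_4,v_5] − [v_2,v_5] + [v_2,v_4].
The resulting 12×6 matrix has rank 6, and its Smith normal form has invariant factors (1,1,1,1,1,1).

Computing H_k = (kernel of ∂_k) / (image of ∂_{k+1}):

  H_0: rank C_0 − rank ∂_1 = 6 − 5 = 1, and the invariant factors of ∂_1 are all 1, so H_0 ≅ Z.
  H_1: rank ker ∂_1 − rank ∂_2 = (12 − 5) − 6 = 1, and the invariant factors of ∂_2 are all 1, so H_1 ≅ Z.
  H_2: rank ker ∂_2 − rank ∂_3 = (6 − 6) − 0 = 0, and there is no ∂_3, so H_2 ≅ 0.

As a check, the Euler characteristic is 6 − 12 + 6 = 0, which agrees with 1 − 1 + 0 = 0.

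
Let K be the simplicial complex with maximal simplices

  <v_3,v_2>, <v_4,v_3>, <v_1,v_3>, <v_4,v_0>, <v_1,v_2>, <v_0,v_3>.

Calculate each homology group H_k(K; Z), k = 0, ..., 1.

H_0 = Z,  H_1 = Z^2.

We work with the vertex ordering v_0 < v_1 < v_2 < v_3 < v_4. The simplices of K, each written with vertices in increasing order, are:

  0-simplices (5): [v_0], [v_1], [v_2], [v_3], [v_4]
  1-simplices (6): [v_0,v_3], [v_0,v_4], [v_1,v_2], [v_1,v_3], [v_2,v_3], [v_3,v_4]

Hence C_0 ≅ Z^5, C_1 ≅ Z^6.

Boundary ∂_1: C_1 → C_0 is given by ∂[p,q] = [q] − [p]. For instance
  ∂[v_1,v_3] = [v_3] − [v_1].
This gives a 5×6 integer matrix of rank 4; reducing to Smith normal form yields diagonal entries (1,1,1,1).

From H_k ≅ ker(∂_k) / im(∂_{k+1}) we obtain:

  H_0: rank C_0 − rank ∂_1 = 5 − 4 = 1, and the invariant factors of ∂_1 are all 1, so H_0 ≅ Z.
  H_1: rank ker ∂_1 − rank ∂_2 = (6 − 4) − 0 = 2, and there is no ∂_2, so H_1 ≅ Z^2.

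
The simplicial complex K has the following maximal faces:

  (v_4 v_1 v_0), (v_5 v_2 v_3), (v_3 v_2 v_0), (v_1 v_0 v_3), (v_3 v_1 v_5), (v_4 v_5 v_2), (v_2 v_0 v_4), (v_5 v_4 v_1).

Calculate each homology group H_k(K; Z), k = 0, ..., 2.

H_0 ≅ Z,  H_1 = 0,  H_2 ≅ Z.

Fix the vertex order v_0 < v_1 < v_2 < v_3 < v_4 < v_5 and write every simplex with vertices in increasing order. Then dim K = 2 and the simplices of K are:

  0-simplices (6): [v_0], [v_1], [v_2], [v_3], [v_4], [v_5]
  1-simplices (12): [v_0,v_1], [v_0,v_2], [v_0,v_3], [v_0,v_4], [v_1,v_3], [v_1,v_4], [v_1,v_5], [v_2,v_3], [v_2,v_4], [v_2,v_5], [v_3,v_5], [v_4,v_5]
  2-simplices (8): [v_0,v_1,v_3], [v_0,v_1,v_4], [v_0,v_2,v_3], [v_0,v_2,v_4], [v_1,v_3,v_5], [v_1,v_4,v_5], [v_2,v_3,v_5], [v_2,v_4,v_5]

giving chain groups C_0 ≅ Z^6, C_1 ≅ Z^12, C_2 ≅ Z^8.

The boundary map ∂_1: C_1 → C_0 maps an edge to its endpoints' difference, ∂[p,q] = q − p.
This gives a 6×12 integer matrix of rank 5; reducing to Smith normal form yields diagonal entries (1,1,1,1,1).

Boundary ∂_2: C_2 → C_1 maps a triangle to the signed sum of its edges. For instance
  ∂[v_1,v_4,v_5] = [v_4,v_5] − [v_1,v_5] + [v_1,v_4],
  ∂[v_2,v_3,v_5] = [v_3,v_5] − [v_2,v_5] + [v_2,v_3].
As a 12×8 matrix over Z this has rank 7, with invariant factors (1,1,1,1,1,1,1).

Now H_k = ker ∂_k / im ∂_{k+1}, so:

  H_0: rank C_0 − rank ∂_1 = 6 − 5 = 1, and the invariant factors of ∂_1 are all 1, so H_0 ≅ Z.
  H_1: rank ker ∂_1 − rank ∂_2 = (12 − 5) − 7 = 0, and the invariant factors of ∂_2 are all 1, so H_1 ≅ 0.
  H_2: rank ker ∂_2 − rank ∂_3 = (8 − 7) − 0 = 1, and there is no ∂_3, so H_2 ≅ Z.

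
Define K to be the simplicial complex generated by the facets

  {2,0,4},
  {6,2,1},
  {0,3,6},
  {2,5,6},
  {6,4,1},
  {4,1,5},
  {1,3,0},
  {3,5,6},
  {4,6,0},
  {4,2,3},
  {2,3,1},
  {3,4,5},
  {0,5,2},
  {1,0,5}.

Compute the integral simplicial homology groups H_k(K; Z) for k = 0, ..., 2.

Take the total order 0 < 1 < 2 < 3 < 4 < 5 < 6 on the vertex set. Then K (dimension 2) consists of the simplices:

  0-simplices (7): [0], [1], [2], [3], [4], [5], [6]
  1-simplices (21): [0,1], [0,2], [0,3], [0,4], [0,5], [0,6], [1,2], [1,3], [1,4], [1,5], [1,6], [2,3], [2,4], [2,5], [2,6], [3,4], [3,5], [3,6], [4,5], [4,6], [5,6]
  2-simplices (14): [0,1,3], [0,1,5], [0,2,4], [0,2,5], [0,3,6], [0,4,6], [1,2,3], [1,2,6], [1,4,5], [1,4,6], [2,3,4], [2,5,6], [3,4,5], [3,5,6]

so the chain groups are C_0 ≅ Z^7, C_1 ≅ Z^21, C_2 ≅ Z^14.

The boundary map ∂_1: C_1 → C_0 maps an edge to its endpoints' difference, ∂[p,q] = q − p.
The resulting 7×21 matrix has rank 6, and its Smith normal form has invariant factors (1,1,1,1,1,1).

Boundary ∂_2: C_2 → C_1 maps a triangle to the signed sum of its edges. For instance
  ∂[1,2,3] = [2,3] − [1,3] + [1,2],
  ∂[1,2,6] = [2,6] − [1,6] + [1,2].
This gives a 21×14 integer matrix of rank 13; reducing to Smith normal form yields diagonal entries (1,1,1,1,1,1,1,1,1,1,1,1,1).

Computing H_k = (kernel of ∂_k) / (image of ∂_{k+1}):

  H_0: rank C_0 − rank ∂_1 = 7 − 6 = 1, and the invariant factors of ∂_1 are all 1, so H_0 ≅ Z.
  H_1: rank ker ∂_1 − rank ∂_2 = (21 − 6) − 13 = 2, and the invariant factors of ∂_2 are all 1, so H_1 ≅ Z^2.
  H_2: rank ker ∂_2 − rank ∂_3 = (14 − 13) − 0 = 1, and there is no ∂_3, so H_2 ≅ Z.

As a check, the Euler characteristic is 7 − 21 + 14 = 0, which agrees with 1 − 2 + 1 = 0.

H_0 = Z,  H_1 = Z^2,  H_2 = Z.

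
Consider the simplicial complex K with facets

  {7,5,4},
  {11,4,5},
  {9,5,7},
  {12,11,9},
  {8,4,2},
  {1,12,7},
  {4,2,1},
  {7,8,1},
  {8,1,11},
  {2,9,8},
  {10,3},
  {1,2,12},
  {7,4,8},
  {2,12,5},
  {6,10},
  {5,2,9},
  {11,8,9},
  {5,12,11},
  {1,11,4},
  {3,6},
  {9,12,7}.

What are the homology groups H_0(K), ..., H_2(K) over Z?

Order the vertices as 1 < 2 < 3 < 4 < 5 < 6 < 7 < 8 < 9 < 10 < 11 < 12. Listing each simplex with vertices in this order, K has dimension 2 with simplices:

  0-simplices (12): [1], [2], [3], [4], [5], [6], [7], [8], [9], [10], [11], [12]
  1-simplices (30): (30 of them)
  2-simplices (18): (18 of them)

giving chain groups C_0 ≅ Z^12, C_1 ≅ Z^30, C_2 ≅ Z^18.

∂_1: C_1 → C_0 maps an edge to its endpoints' difference, ∂[p,q] = q − p. For instance
  ∂[7,12] = [12] − [7].
The resulting 12×30 matrix has rank 10, and its Smith normal form has invariant factors (1,1,1,1,1,1,1,1,1,1).

∂_2: C_2 → C_1 acts by ∂[p,q,r] = [q,r] − [p,r] + [p,q]. For instance
  ∂[4,5,11] = [5,11] − [4,11] + [4,5],
  ∂[9,11,12] = [11,12] − [9,12] + [9,11].
As a 30×18 matrix over Z this has rank 18, with invariant factors (1,1,1,1,1,1,1,1,1,1,1,1,1,1,1,1,1,2).

Computing H_k = (kernel of ∂_k) / (image of ∂_{k+1}):

  H_0: rank C_0 − rank ∂_1 = 12 − 10 = 2, and the invariant factors of ∂_1 are all 1, so H_0 ≅ Z^2.
  H_1: rank ker ∂_1 − rank ∂_2 = (30 − 10) − 18 = 2, and ∂_2 has invariant factor 2 > 1, so H_1 ≅ Z^2 × Z/2.
  H_2: rank ker ∂_2 − rank ∂_3 = (18 − 18) − 0 = 0, and there is no ∂_3, so H_2 ≅ 0.

H_0 ≅ Z^2,  H_1 ≅ Z^2 × Z/2,  H_2 = 0.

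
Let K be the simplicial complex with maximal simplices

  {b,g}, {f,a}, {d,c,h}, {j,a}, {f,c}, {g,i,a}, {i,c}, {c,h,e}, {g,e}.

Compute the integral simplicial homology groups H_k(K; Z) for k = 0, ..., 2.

H_0 = Z,  H_1 = Z^2,  H_2 = 0.

We work with the vertex ordering a < b < c < d < e < f < g < h < i < j. The simplices of K, each written with vertices in increasing order, are:

  0-simplices (10): a, b, c, d, e, f, g, h, i, j
  1-simplices (14): af, ag, ai, aj, bg, cd, ce, cf, ch, ci, dh, eg, eh, gi
  2-simplices (3): agi, cdh, ceh

giving chain groups C_0 ≅ Z^10, C_1 ≅ Z^14, C_2 ≅ Z^3.

∂_1: C_1 → C_0 maps an edge to its endpoints' difference, ∂[p,q] = q − p. For instance
  ∂af = f − a.
This gives a 10×14 integer matrix of rank 9; reducing to Smith normal form yields diagonal entries (1,1,1,1,1,1,1,1,1).

∂_2: C_2 → C_1 acts by ∂[p,q,r] = [q,r] − [p,r] + [p,q]. For instance
  ∂cdh = dh − ch + cd,
  ∂ceh = eh − ch + ce.
The resulting 14×3 matrix has rank 3, and its Smith normal form has invariant factors (1,1,1).

Computing H_k = (kernel of ∂_k) / (image of ∂_{k+1}):

  H_0: rank C_0 − rank ∂_1 = 10 − 9 = 1, and the invariant factors of ∂_1 are all 1, so H_0 = Z.
  H_1: rank ker ∂_1 − rank ∂_2 = (14 − 9) − 3 = 2, and the invariant factors of ∂_2 are all 1, so H_1 = Z^2.
  H_2: rank ker ∂_2 − rank ∂_3 = (3 − 3) − 0 = 0, and there is no ∂_3, so H_2 = 0.

As a check, the Euler characteristic is 10 − 14 + 3 = -1, which agrees with 1 − 2 + 0 = -1.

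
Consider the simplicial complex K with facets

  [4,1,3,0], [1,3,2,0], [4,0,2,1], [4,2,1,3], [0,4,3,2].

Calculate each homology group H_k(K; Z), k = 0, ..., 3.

H_0 = Z,  H_1 = 0,  H_2 = 0,  H_3 = Z.

Take the total order 0 < 1 < 2 < 3 < 4 on the vertex set. Then K (dimension 3) consists of the simplices:

  0-simplices (5): [0], [1], [2], [3], [4]
  1-simplices (10): [0,1], [0,2], [0,3], [0,4], [1,2], [1,3], [1,4], [2,3], [2,4], [3,4]
  2-simplices (10): [0,1,2], [0,1,3], [0,1,4], [0,2,3], [0,2,4], [0,3,4], [1,2,3], [1,2,4], [1,3,4], [2,3,4]
  3-simplices (5): [0,1,2,3], [0,1,2,4], [0,1,3,4], [0,2,3,4], [1,2,3,4]

Hence C_0 ≅ Z^5, C_1 ≅ Z^10, C_2 ≅ Z^10, C_3 ≅ Z^5.

The boundary map ∂_1: C_1 → C_0 sends each edge [p,q] (with p < q) to q − p. For instance
  ∂[0,2] = [2] − [0].
This gives a 5×10 integer matrix of rank 4; reducing to Smith normal form yields diagonal entries (1,1,1,1).

Boundary ∂_2: C_2 → C_1 maps a triangle to the signed sum of its edges. For instance
  ∂[2,3,4] = [3,4] − [2,4] + [2,3],
  ∂[1,2,3] = [2,3] − [1,3] + [1,2].
This gives a 10×10 integer matrix of rank 6; reducing to Smith normal form yields diagonal entries (1,1,1,1,1,1).

The boundary map ∂_3: C_3 → C_2 sends each 3-simplex σ to the alternating sum Σ_i (−1)^i (σ with its i-th vertex removed). For instance
  ∂[0,1,2,3] = [1,2,3] − [0,2,3] + [0,1,3] − [0,1,2],
  ∂[1,2,3,4] = [2,3,4] − [1,3,4] + [1,2,4] − [1,2,3].
As a 10×5 matrix over Z this has rank 4, with invariant factors (1,1,1,1).

Computing H_k = (kernel of ∂_k) / (image of ∂_{k+1}):

  H_0: rank C_0 − rank ∂_1 = 5 − 4 = 1, and the invariant factors of ∂_1 are all 1, so H_0 = Z.
  H_1: rank ker ∂_1 − rank ∂_2 = (10 − 4) − 6 = 0, and the invariant factors of ∂_2 are all 1, so H_1 = 0.
  H_2: rank ker ∂_2 − rank ∂_3 = (10 − 6) − 4 = 0, and the invariant factors of ∂_3 are all 1, so H_2 = 0.
  H_3: rank ker ∂_3 − rank ∂_4 = (5 − 4) − 0 = 1, and there is no ∂_4, so H_3 = Z.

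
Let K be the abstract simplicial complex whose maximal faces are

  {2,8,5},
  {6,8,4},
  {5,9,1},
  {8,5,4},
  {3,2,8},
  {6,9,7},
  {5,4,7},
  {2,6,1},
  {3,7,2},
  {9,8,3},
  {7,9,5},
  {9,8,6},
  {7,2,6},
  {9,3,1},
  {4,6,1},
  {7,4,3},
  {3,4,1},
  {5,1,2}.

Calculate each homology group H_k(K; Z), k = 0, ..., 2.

H_0 ≅ Z,  H_1 ≅ Z^2,  H_2 ≅ Z.

Take the total order 1 < 2 < 3 < 4 < 5 < 6 < 7 < 8 < 9 on the vertex set. Then K (dimension 2) consists of the simplices:

  0-simplices (9): [1], [2], [3], [4], [5], [6], [7], [8], [9]
  1-simplices (27): (27 of them)
  2-simplices (18): [1,2,5], [1,2,6], [1,3,4], [1,3,9], [1,4,6], [1,5,9], [2,3,7], [2,3,8], [2,5,8], [2,6,7], [3,4,7], [3,8,9], [4,5,7], [4,5,8], [4,6,8], [5,7,9], [6,7,9], [6,8,9]

giving chain groups C_0 ≅ Z^9, C_1 ≅ Z^27, C_2 ≅ Z^18.

The boundary map ∂_1: C_1 → C_0 maps an edge to its endpoints' difference, ∂[p,q] = q − p.
This gives a 9×27 integer matrix of rank 8; reducing to Smith normal form yields diagonal entries (1,1,1,1,1,1,1,1).

The boundary map ∂_2: C_2 → C_1 maps a triangle to the signed sum of its edges. For instance
  ∂[1,2,6] = [2,6] − [1,6] + [1,2],
  ∂[2,3,8] = [3,8] − [2,8] + [2,3].
As a 27×18 matrix over Z this has rank 17, with invariant factors (1,1,1,1,1,1,1,1,1,1,1,1,1,1,1,1,1).

Now H_k = ker ∂_k / im ∂_{k+1}, so:

  H_0: rank C_0 − rank ∂_1 = 9 − 8 = 1, and the invariant factors of ∂_1 are all 1, so H_0 ≅ Z.
  H_1: rank ker ∂_1 − rank ∂_2 = (27 − 8) − 17 = 2, and the invariant factors of ∂_2 are all 1, so H_1 ≅ Z^2.
  H_2: rank ker ∂_2 − rank ∂_3 = (18 − 17) − 0 = 1, and there is no ∂_3, so H_2 ≅ Z.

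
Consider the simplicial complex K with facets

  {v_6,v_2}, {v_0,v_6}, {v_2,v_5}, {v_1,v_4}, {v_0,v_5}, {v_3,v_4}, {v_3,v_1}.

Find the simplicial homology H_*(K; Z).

H_0 = Z^2,  H_1 = Z^2.

Take the total order v_0 < v_1 < v_2 < v_3 < v_4 < v_5 < v_6 on the vertex set. Then K (dimension 1) consists of the simplices:

  0-simplices (7): [v_0], [v_1], [v_2], [v_3], [v_4], [v_5], [v_6]
  1-simplices (7): [v_0,v_5], [v_0,v_6], [v_1,v_3], [v_1,v_4], [v_2,v_5], [v_2,v_6], [v_3,v_4]

Hence C_0 ≅ Z^7, C_1 ≅ Z^7.

Boundary ∂_1: C_1 → C_0 maps an edge to its endpoints' difference, ∂[p,q] = q − p.
This gives a 7×7 integer matrix of rank 5; reducing to Smith normal form yields diagonal entries (1,1,1,1,1).

Now H_k = ker ∂_k / im ∂_{k+1}, so:

  H_0: rank C_0 − rank ∂_1 = 7 − 5 = 2, and the invariant factors of ∂_1 are all 1, so H_0 ≅ Z^2.
  H_1: rank ker ∂_1 − rank ∂_2 = (7 − 5) − 0 = 2, and there is no ∂_2, so H_1 ≅ Z^2.

(K is a triangulation of the disjoint union of the circle S^1 and the circle S^1.)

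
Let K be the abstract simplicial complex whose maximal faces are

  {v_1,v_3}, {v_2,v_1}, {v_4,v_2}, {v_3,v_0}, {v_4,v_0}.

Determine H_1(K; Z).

H_1 ≅ Z.

Take the total order v_0 < v_1 < v_2 < v_3 < v_4 on the vertex set. Then K (dimension 1) consists of the simplices:

  0-simplices (5): [v_0], [v_1], [v_2], [v_3], [v_4]
  1-simplices (5): [v_0,v_3], [v_0,v_4], [v_1,v_2], [v_1,v_3], [v_2,v_4]

so the chain groups are C_0 ≅ Z^5, C_1 ≅ Z^5.

Boundary ∂_1: C_1 → C_0 sends each edge [p,q] (with p < q) to q − p. For instance
  ∂[v_1,v_3] = [v_3] − [v_1].
This gives a 5×5 integer matrix of rank 4; reducing to Smith normal form yields diagonal entries (1,1,1,1).

Computing H_k = (kernel of ∂_k) / (image of ∂_{k+1}):

  H_1: rank ker ∂_1 − rank ∂_2 = (5 − 4) − 0 = 1, and there is no ∂_2, so H_1 ≅ Z.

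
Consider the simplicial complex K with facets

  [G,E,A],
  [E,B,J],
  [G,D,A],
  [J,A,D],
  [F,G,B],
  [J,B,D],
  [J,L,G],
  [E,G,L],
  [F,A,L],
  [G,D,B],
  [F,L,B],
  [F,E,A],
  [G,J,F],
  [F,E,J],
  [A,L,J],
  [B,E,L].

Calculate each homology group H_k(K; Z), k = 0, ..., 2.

H_0 ≅ Z,  H_1 ≅ Z^2,  H_2 ≅ Z.

Order the vertices as A < B < D < E < F < G < J < L. Listing each simplex with vertices in this order, K has dimension 2 with simplices:

  0-simplices (8): A, B, D, E, F, G, J, L
  1-simplices (24): AD, AE, AF, AG, AJ, AL, BD, BE, BF, BG, BJ, BL, DG, DJ, EF, EG, EJ, EL, FG, FJ, FL, GJ, GL, JL
  2-simplices (16): ADG, ADJ, AEF, AEG, AFL, AJL, BDG, BDJ, BEJ, BEL, BFG, BFL, EFJ, EGL, FGJ, GJL

Hence C_0 ≅ Z^8, C_1 ≅ Z^24, C_2 ≅ Z^16.

∂_1: C_1 → C_0 sends each edge [p,q] (with p < q) to q − p. For instance
  ∂DJ = J − D.
The 8×24 boundary matrix has rank 7 and Smith normal form diag(1,1,1,1,1,1,1).

Boundary ∂_2: C_2 → C_1 acts by ∂[p,q,r] = [q,r] − [p,r] + [p,q]. For instance
  ∂BDG = DG − BG + BD,
  ∂EFJ = FJ − EJ + EF.
As a 24×16 matrix over Z this has rank 15, with invariant factors (1,1,1,1,1,1,1,1,1,1,1,1,1,1,1).

From H_k ≅ ker(∂_k) / im(∂_{k+1}) we obtain:

  H_0: rank C_0 − rank ∂_1 = 8 − 7 = 1, and the invariant factors of ∂_1 are all 1, so H_0 ≅ Z.
  H_1: rank ker ∂_1 − rank ∂_2 = (24 − 7) − 15 = 2, and the invariant factors of ∂_2 are all 1, so H_1 ≅ Z^2.
  H_2: rank ker ∂_2 − rank ∂_3 = (16 − 15) − 0 = 1, and there is no ∂_3, so H_2 ≅ Z.

As a check, the Euler characteristic is 8 − 24 + 16 = 0, which agrees with 1 − 2 + 1 = 0.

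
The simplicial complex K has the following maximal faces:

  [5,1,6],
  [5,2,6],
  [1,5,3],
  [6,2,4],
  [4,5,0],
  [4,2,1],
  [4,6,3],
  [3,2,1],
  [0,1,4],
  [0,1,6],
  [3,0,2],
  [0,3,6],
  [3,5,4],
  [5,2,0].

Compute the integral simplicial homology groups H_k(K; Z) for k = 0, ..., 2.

Fix the vertex order 0 < 1 < 2 < 3 < 4 < 5 < 6 and write every simplex with vertices in increasing order. Then dim K = 2 and the simplices of K are:

  0-simplices (7): [0], [1], [2], [3], [4], [5], [6]
  1-simplices (21): [0,1], [0,2], [0,3], [0,4], [0,5], [0,6], [1,2], [1,3], [1,4], [1,5], [1,6], [2,3], [2,4], [2,5], [2,6], [3,4], [3,5], [3,6], [4,5], [4,6], [5,6]
  2-simplices (14): [0,1,4], [0,1,6], [0,2,3], [0,2,5], [0,3,6], [0,4,5], [1,2,3], [1,2,4], [1,3,5], [1,5,6], [2,4,6], [2,5,6], [3,4,5], [3,4,6]

giving chain groups C_0 ≅ Z^7, C_1 ≅ Z^21, C_2 ≅ Z^14.

The boundary map ∂_1: C_1 → C_0 maps an edge to its endpoints' difference, ∂[p,q] = q − p. For instance
  ∂[2,3] = [3] − [2].
This gives a 7×21 integer matrix of rank 6; reducing to Smith normal form yields diagonal entries (1,1,1,1,1,1).

The boundary map ∂_2: C_2 → C_1 sends each 2-simplex [p,q,r] to [q,r] − [p,r] + [p,q]. For instance
  ∂[1,2,4] = [2,4] − [1,4] + [1,2],
  ∂[0,2,3] = [2,3] − [0,3] + [0,2].
The resulting 21×14 matrix has rank 13, and its Smith normal form has invariant factors (1,1,1,1,1,1,1,1,1,1,1,1,1).

Computing H_k = (kernel of ∂_k) / (image of ∂_{k+1}):

  H_0: rank C_0 − rank ∂_1 = 7 − 6 = 1, and the invariant factors of ∂_1 are all 1, so H_0 = Z.
  H_1: rank ker ∂_1 − rank ∂_2 = (21 − 6) − 13 = 2, and the invariant factors of ∂_2 are all 1, so H_1 = Z^2.
  H_2: rank ker ∂_2 − rank ∂_3 = (14 − 13) − 0 = 1, and there is no ∂_3, so H_2 = Z.

H_0 = Z,  H_1 = Z^2,  H_2 = Z.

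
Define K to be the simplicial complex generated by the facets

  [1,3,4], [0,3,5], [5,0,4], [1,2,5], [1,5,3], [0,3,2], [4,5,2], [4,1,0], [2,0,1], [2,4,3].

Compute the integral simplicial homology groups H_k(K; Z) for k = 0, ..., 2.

H_0 ≅ Z,  H_1 ≅ Z_2,  H_2 = 0.

Order the vertices as 0 < 1 < 2 < 3 < 4 < 5. Listing each simplex with vertices in this order, K has dimension 2 with simplices:

  0-simplices (6): [0], [1], [2], [3], [4], [5]
  1-simplices (15): [0,1], [0,2], [0,3], [0,4], [0,5], [1,2], [1,3], [1,4], [1,5], [2,3], [2,4], [2,5], [3,4], [3,5], [4,5]
  2-simplices (10): [0,1,2], [0,1,4], [0,2,3], [0,3,5], [0,4,5], [1,2,5], [1,3,4], [1,3,5], [2,3,4], [2,4,5]

giving chain groups C_0 ≅ Z^6, C_1 ≅ Z^15, C_2 ≅ Z^10.

∂_1: C_1 → C_0 maps an edge to its endpoints' difference, ∂[p,q] = q − p. For instance
  ∂[1,2] = [2] − [1].
This gives a 6×15 integer matrix of rank 5; reducing to Smith normal form yields diagonal entries (1,1,1,1,1).

The boundary map ∂_2: C_2 → C_1 acts by ∂[p,q,r] = [q,r] − [p,r] + [p,q]. For instance
  ∂[0,2,3] = [2,3] − [0,3] + [0,2],
  ∂[0,4,5] = [4,5] − [0,5] + [0,4].
This gives a 15×10 integer matrix of rank 10; reducing to Smith normal form yields diagonal entries (1,1,1,1,1,1,1,1,1,2).

Now H_k = ker ∂_k / im ∂_{k+1}, so:

  H_0: rank C_0 − rank ∂_1 = 6 − 5 = 1, and the invariant factors of ∂_1 are all 1, so H_0 = Z.
  H_1: rank ker ∂_1 − rank ∂_2 = (15 − 5) − 10 = 0, and ∂_2 has invariant factor 2 > 1, so H_1 = Z_2.
  H_2: rank ker ∂_2 − rank ∂_3 = (10 − 10) − 0 = 0, and there is no ∂_3, so H_2 = 0.

(K is a triangulation of the real projective plane RP^2.)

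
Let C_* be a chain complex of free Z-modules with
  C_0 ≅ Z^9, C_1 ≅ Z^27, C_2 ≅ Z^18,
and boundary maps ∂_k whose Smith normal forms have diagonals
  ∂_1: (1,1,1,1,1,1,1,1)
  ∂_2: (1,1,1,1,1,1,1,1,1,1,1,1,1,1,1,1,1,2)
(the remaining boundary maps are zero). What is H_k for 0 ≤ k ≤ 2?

H_0: b_0 = 9 − 0 − 8 = 1; torsion from ∂_1 factors > 1: none. So H_0 = Z.
H_1: b_1 = 27 − 8 − 18 = 1; torsion from ∂_2 factors > 1: [2]. So H_1 = Z ⊕ Z/2.
H_2: b_2 = 18 − 18 − 0 = 0; torsion from ∂_3 factors > 1: none. So H_2 = 0.

H_0 = Z,  H_1 = Z ⊕ Z/2,  H_2 = 0.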